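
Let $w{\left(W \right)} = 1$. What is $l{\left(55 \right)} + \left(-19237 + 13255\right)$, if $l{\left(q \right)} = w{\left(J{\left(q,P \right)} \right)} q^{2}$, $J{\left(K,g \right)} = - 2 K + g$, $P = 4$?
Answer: $-2957$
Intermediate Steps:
$J{\left(K,g \right)} = g - 2 K$
$l{\left(q \right)} = q^{2}$ ($l{\left(q \right)} = 1 q^{2} = q^{2}$)
$l{\left(55 \right)} + \left(-19237 + 13255\right) = 55^{2} + \left(-19237 + 13255\right) = 3025 - 5982 = -2957$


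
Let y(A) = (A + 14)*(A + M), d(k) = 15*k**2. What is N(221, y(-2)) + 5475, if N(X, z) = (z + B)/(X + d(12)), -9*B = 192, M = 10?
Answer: 39108149/7143 ≈ 5475.0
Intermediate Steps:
B = -64/3 (B = -1/9*192 = -64/3 ≈ -21.333)
y(A) = (10 + A)*(14 + A) (y(A) = (A + 14)*(A + 10) = (14 + A)*(10 + A) = (10 + A)*(14 + A))
N(X, z) = (-64/3 + z)/(2160 + X) (N(X, z) = (z - 64/3)/(X + 15*12**2) = (-64/3 + z)/(X + 15*144) = (-64/3 + z)/(X + 2160) = (-64/3 + z)/(2160 + X))
N(221, y(-2)) + 5475 = (-64/3 + (140 + (-2)**2 + 24*(-2)))/(2160 + 221) + 5475 = (-64/3 + (140 + 4 - 48))/2381 + 5475 = (-64/3 + 96)/2381 + 5475 = (1/2381)*(224/3) + 5475 = 224/7143 + 5475 = 39108149/7143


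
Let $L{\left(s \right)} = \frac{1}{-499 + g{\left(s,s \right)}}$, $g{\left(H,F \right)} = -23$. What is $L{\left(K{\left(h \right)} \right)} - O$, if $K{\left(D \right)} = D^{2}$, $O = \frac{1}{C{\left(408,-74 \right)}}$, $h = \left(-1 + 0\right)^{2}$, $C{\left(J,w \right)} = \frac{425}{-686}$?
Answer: $\frac{357667}{221850} \approx 1.6122$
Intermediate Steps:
$C{\left(J,w \right)} = - \frac{425}{686}$ ($C{\left(J,w \right)} = 425 \left(- \frac{1}{686}\right) = - \frac{425}{686}$)
$h = 1$ ($h = \left(-1\right)^{2} = 1$)
$O = - \frac{686}{425}$ ($O = \frac{1}{- \frac{425}{686}} = - \frac{686}{425} \approx -1.6141$)
$L{\left(s \right)} = - \frac{1}{522}$ ($L{\left(s \right)} = \frac{1}{-499 - 23} = \frac{1}{-522} = - \frac{1}{522}$)
$L{\left(K{\left(h \right)} \right)} - O = - \frac{1}{522} - - \frac{686}{425} = - \frac{1}{522} + \frac{686}{425} = \frac{357667}{221850}$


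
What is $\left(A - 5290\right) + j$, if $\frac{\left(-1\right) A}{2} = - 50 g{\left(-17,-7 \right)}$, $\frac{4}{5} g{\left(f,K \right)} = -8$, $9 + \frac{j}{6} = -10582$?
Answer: $-69836$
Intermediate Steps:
$j = -63546$ ($j = -54 + 6 \left(-10582\right) = -54 - 63492 = -63546$)
$g{\left(f,K \right)} = -10$ ($g{\left(f,K \right)} = \frac{5}{4} \left(-8\right) = -10$)
$A = -1000$ ($A = - 2 \left(\left(-50\right) \left(-10\right)\right) = \left(-2\right) 500 = -1000$)
$\left(A - 5290\right) + j = \left(-1000 - 5290\right) - 63546 = -6290 - 63546 = -69836$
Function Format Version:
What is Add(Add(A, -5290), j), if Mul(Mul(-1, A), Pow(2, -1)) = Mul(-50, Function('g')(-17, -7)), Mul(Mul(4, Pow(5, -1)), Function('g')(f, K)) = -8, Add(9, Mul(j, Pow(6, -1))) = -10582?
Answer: -69836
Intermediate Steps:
j = -63546 (j = Add(-54, Mul(6, -10582)) = Add(-54, -63492) = -63546)
Function('g')(f, K) = -10 (Function('g')(f, K) = Mul(Rational(5, 4), -8) = -10)
A = -1000 (A = Mul(-2, Mul(-50, -10)) = Mul(-2, 500) = -1000)
Add(Add(A, -5290), j) = Add(Add(-1000, -5290), -63546) = Add(-6290, -63546) = -69836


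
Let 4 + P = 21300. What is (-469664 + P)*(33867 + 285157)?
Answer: -143040152832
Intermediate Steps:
P = 21296 (P = -4 + 21300 = 21296)
(-469664 + P)*(33867 + 285157) = (-469664 + 21296)*(33867 + 285157) = -448368*319024 = -143040152832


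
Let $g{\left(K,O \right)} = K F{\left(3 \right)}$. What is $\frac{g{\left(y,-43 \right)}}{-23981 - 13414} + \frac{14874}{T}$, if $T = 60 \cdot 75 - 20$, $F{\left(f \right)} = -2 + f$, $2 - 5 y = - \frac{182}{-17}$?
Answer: $\frac{4727878759}{1424001600} \approx 3.3201$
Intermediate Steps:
$y = - \frac{148}{85}$ ($y = \frac{2}{5} - \frac{\left(-182\right) \frac{1}{-17}}{5} = \frac{2}{5} - \frac{\left(-182\right) \left(- \frac{1}{17}\right)}{5} = \frac{2}{5} - \frac{182}{85} = - \frac{148}{85} \approx -1.7412$)
$g{\left(K,O \right)} = K$ ($g{\left(K,O \right)} = K \left(-2 + 3\right) = K 1 = K$)
$T = 4480$ ($T = 4500 - 20 = 4480$)
$\frac{g{\left(y,-43 \right)}}{-23981 - 13414} + \frac{14874}{T} = - \frac{148}{85 \left(-23981 - 13414\right)} + \frac{14874}{4480} = - \frac{148}{85 \left(-37395\right)} + 14874 \cdot \frac{1}{4480} = \left(- \frac{148}{85}\right) \left(- \frac{1}{37395}\right) + \frac{7437}{2240} = \frac{148}{3178575} + \frac{7437}{2240} = \frac{4727878759}{1424001600}$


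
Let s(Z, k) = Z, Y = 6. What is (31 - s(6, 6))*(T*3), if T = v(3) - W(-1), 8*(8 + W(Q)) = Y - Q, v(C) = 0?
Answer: 4275/8 ≈ 534.38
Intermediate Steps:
W(Q) = -29/4 - Q/8 (W(Q) = -8 + (6 - Q)/8 = -8 + (3/4 - Q/8) = -29/4 - Q/8)
T = 57/8 (T = 0 - (-29/4 - 1/8*(-1)) = 0 - (-29/4 + 1/8) = 0 - 1*(-57/8) = 0 + 57/8 = 57/8 ≈ 7.1250)
(31 - s(6, 6))*(T*3) = (31 - 1*6)*((57/8)*3) = (31 - 6)*(171/8) = 25*(171/8) = 4275/8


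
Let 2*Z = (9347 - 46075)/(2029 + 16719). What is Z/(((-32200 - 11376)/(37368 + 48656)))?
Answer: 49367023/25530089 ≈ 1.9337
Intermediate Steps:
Z = -4591/4687 (Z = ((9347 - 46075)/(2029 + 16719))/2 = (-36728/18748)/2 = (-36728*1/18748)/2 = (1/2)*(-9182/4687) = -4591/4687 ≈ -0.97952)
Z/(((-32200 - 11376)/(37368 + 48656))) = -4591*(37368 + 48656)/(-32200 - 11376)/4687 = -4591/(4687*((-43576/86024))) = -4591/(4687*((-43576*1/86024))) = -4591/(4687*(-5447/10753)) = -4591/4687*(-10753/5447) = 49367023/25530089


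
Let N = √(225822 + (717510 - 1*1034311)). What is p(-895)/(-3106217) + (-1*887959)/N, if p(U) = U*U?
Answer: -801025/3106217 + 887959*I*√90979/90979 ≈ -0.25788 + 2943.9*I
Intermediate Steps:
p(U) = U²
N = I*√90979 (N = √(225822 + (717510 - 1034311)) = √(225822 - 316801) = √(-90979) = I*√90979 ≈ 301.63*I)
p(-895)/(-3106217) + (-1*887959)/N = (-895)²/(-3106217) + (-1*887959)/((I*√90979)) = 801025*(-1/3106217) - (-887959)*I*√90979/90979 = -801025/3106217 + 887959*I*√90979/90979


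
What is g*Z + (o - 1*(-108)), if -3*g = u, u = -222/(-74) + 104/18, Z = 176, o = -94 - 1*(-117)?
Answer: -10367/27 ≈ -383.96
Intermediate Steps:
o = 23 (o = -94 + 117 = 23)
u = 79/9 (u = -222*(-1/74) + 104*(1/18) = 3 + 52/9 = 79/9 ≈ 8.7778)
g = -79/27 (g = -1/3*79/9 = -79/27 ≈ -2.9259)
g*Z + (o - 1*(-108)) = -79/27*176 + (23 - 1*(-108)) = -13904/27 + (23 + 108) = -13904/27 + 131 = -10367/27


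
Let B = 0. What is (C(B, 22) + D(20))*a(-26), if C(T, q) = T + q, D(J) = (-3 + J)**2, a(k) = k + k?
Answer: -16172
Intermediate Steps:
a(k) = 2*k
(C(B, 22) + D(20))*a(-26) = ((0 + 22) + (-3 + 20)**2)*(2*(-26)) = (22 + 17**2)*(-52) = (22 + 289)*(-52) = 311*(-52) = -16172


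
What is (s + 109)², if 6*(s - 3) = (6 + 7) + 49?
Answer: 134689/9 ≈ 14965.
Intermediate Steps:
s = 40/3 (s = 3 + ((6 + 7) + 49)/6 = 3 + (13 + 49)/6 = 3 + (⅙)*62 = 3 + 31/3 = 40/3 ≈ 13.333)
(s + 109)² = (40/3 + 109)² = (367/3)² = 134689/9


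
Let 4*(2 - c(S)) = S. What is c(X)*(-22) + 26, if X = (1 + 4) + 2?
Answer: 41/2 ≈ 20.500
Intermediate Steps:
X = 7 (X = 5 + 2 = 7)
c(S) = 2 - S/4
c(X)*(-22) + 26 = (2 - ¼*7)*(-22) + 26 = (2 - 7/4)*(-22) + 26 = (¼)*(-22) + 26 = -11/2 + 26 = 41/2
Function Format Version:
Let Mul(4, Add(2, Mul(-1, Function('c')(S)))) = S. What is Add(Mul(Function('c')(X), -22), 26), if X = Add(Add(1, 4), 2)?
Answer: Rational(41, 2) ≈ 20.500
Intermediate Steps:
X = 7 (X = Add(5, 2) = 7)
Function('c')(S) = Add(2, Mul(Rational(-1, 4), S))
Add(Mul(Function('c')(X), -22), 26) = Add(Mul(Add(2, Mul(Rational(-1, 4), 7)), -22), 26) = Add(Mul(Add(2, Rational(-7, 4)), -22), 26) = Add(Mul(Rational(1, 4), -22), 26) = Add(Rational(-11, 2), 26) = Rational(41, 2)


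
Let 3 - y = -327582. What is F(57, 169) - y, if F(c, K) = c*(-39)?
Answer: -329808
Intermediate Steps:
y = 327585 (y = 3 - 1*(-327582) = 3 + 327582 = 327585)
F(c, K) = -39*c
F(57, 169) - y = -39*57 - 1*327585 = -2223 - 327585 = -329808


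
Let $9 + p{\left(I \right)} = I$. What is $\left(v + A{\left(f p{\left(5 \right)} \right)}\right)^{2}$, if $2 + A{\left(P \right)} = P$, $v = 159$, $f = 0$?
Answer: $24649$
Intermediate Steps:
$p{\left(I \right)} = -9 + I$
$A{\left(P \right)} = -2 + P$
$\left(v + A{\left(f p{\left(5 \right)} \right)}\right)^{2} = \left(159 - \left(2 + 0 \left(-9 + 5\right)\right)\right)^{2} = \left(159 + \left(-2 + 0 \left(-4\right)\right)\right)^{2} = \left(159 + \left(-2 + 0\right)\right)^{2} = \left(159 - 2\right)^{2} = 157^{2} = 24649$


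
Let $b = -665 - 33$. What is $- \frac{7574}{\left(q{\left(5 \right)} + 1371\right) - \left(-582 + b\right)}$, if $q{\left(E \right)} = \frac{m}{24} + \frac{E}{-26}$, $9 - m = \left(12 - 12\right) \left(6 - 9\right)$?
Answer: $- \frac{112528}{39389} \approx -2.8568$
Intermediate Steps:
$b = -698$
$m = 9$ ($m = 9 - \left(12 - 12\right) \left(6 - 9\right) = 9 - 0 \left(-3\right) = 9 - 0 = 9 + 0 = 9$)
$q{\left(E \right)} = \frac{3}{8} - \frac{E}{26}$ ($q{\left(E \right)} = \frac{9}{24} + \frac{E}{-26} = 9 \cdot \frac{1}{24} + E \left(- \frac{1}{26}\right) = \frac{3}{8} - \frac{E}{26}$)
$- \frac{7574}{\left(q{\left(5 \right)} + 1371\right) - \left(-582 + b\right)} = - \frac{7574}{\left(\left(\frac{3}{8} - \frac{5}{26}\right) + 1371\right) + \left(582 - -698\right)} = - \frac{7574}{\left(\left(\frac{3}{8} - \frac{5}{26}\right) + 1371\right) + \left(582 + 698\right)} = - \frac{7574}{\left(\frac{19}{104} + 1371\right) + 1280} = - \frac{7574}{\frac{142603}{104} + 1280} = - \frac{7574}{\frac{275723}{104}} = \left(-7574\right) \frac{104}{275723} = - \frac{112528}{39389}$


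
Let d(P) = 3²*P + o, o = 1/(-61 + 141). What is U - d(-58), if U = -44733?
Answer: -3536881/80 ≈ -44211.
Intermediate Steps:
o = 1/80 ≈ 0.012500
d(P) = 1/80 + 9*P (d(P) = 3²*P + 1/80 = 9*P + 1/80 = 1/80 + 9*P)
U - d(-58) = -44733 - (1/80 + 9*(-58)) = -44733 - (1/80 - 522) = -44733 - 1*(-41759/80) = -44733 + 41759/80 = -3536881/80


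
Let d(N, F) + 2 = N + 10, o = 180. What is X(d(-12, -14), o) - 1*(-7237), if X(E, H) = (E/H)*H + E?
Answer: 7229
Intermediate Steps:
d(N, F) = 8 + N (d(N, F) = -2 + (N + 10) = -2 + (10 + N) = 8 + N)
X(E, H) = 2*E (X(E, H) = E + E = 2*E)
X(d(-12, -14), o) - 1*(-7237) = 2*(8 - 12) - 1*(-7237) = 2*(-4) + 7237 = -8 + 7237 = 7229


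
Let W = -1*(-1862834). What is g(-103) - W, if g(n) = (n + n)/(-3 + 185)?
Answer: -169517997/91 ≈ -1.8628e+6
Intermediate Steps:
g(n) = n/91 (g(n) = (2*n)/182 = (2*n)*(1/182) = n/91)
W = 1862834
g(-103) - W = (1/91)*(-103) - 1*1862834 = -103/91 - 1862834 = -169517997/91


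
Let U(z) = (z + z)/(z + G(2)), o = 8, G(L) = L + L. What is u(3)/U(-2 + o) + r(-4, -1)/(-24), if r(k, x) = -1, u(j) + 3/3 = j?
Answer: 41/24 ≈ 1.7083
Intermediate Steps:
G(L) = 2*L
u(j) = -1 + j
U(z) = 2*z/(4 + z) (U(z) = (z + z)/(z + 2*2) = (2*z)/(z + 4) = (2*z)/(4 + z) = 2*z/(4 + z))
u(3)/U(-2 + o) + r(-4, -1)/(-24) = (-1 + 3)/((2*(-2 + 8)/(4 + (-2 + 8)))) - 1/(-24) = 2/((2*6/(4 + 6))) - 1*(-1/24) = 2/((2*6/10)) + 1/24 = 2/((2*6*(⅒))) + 1/24 = 2/(6/5) + 1/24 = 2*(⅚) + 1/24 = 5/3 + 1/24 = 41/24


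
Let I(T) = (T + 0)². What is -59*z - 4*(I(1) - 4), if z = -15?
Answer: 897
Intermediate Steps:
I(T) = T²
-59*z - 4*(I(1) - 4) = -59*(-15) - 4*(1² - 4) = 885 - 4*(1 - 4) = 885 - 4*(-3) = 885 + 12 = 897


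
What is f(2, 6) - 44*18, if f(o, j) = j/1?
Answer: -786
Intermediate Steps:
f(o, j) = j (f(o, j) = j*1 = j)
f(2, 6) - 44*18 = 6 - 44*18 = 6 - 792 = -786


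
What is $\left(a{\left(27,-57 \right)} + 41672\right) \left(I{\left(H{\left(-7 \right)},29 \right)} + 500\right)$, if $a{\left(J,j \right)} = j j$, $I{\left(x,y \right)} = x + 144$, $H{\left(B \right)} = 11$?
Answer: $29423255$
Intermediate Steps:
$I{\left(x,y \right)} = 144 + x$
$a{\left(J,j \right)} = j^{2}$
$\left(a{\left(27,-57 \right)} + 41672\right) \left(I{\left(H{\left(-7 \right)},29 \right)} + 500\right) = \left(\left(-57\right)^{2} + 41672\right) \left(\left(144 + 11\right) + 500\right) = \left(3249 + 41672\right) \left(155 + 500\right) = 44921 \cdot 655 = 29423255$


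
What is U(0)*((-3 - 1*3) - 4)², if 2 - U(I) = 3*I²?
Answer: 200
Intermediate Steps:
U(I) = 2 - 3*I²
U(0)*((-3 - 1*3) - 4)² = (2 - 3*0²)*((-3 - 1*3) - 4)² = (2 - 3*0)*((-3 - 3) - 4)² = (2 + 0)*(-6 - 4)² = 2*(-10)² = 2*100 = 200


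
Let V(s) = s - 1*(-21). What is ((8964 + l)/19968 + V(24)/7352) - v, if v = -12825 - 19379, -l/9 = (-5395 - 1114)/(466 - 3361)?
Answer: 190095606177849/5902773760 ≈ 32204.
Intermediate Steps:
l = -19527/965 (l = -9*(-5395 - 1114)/(466 - 3361) = -(-58581)/(-2895) = -(-58581)*(-1)/2895 = -9*6509/2895 = -19527/965 ≈ -20.235)
V(s) = 21 + s (V(s) = s + 21 = 21 + s)
v = -32204
((8964 + l)/19968 + V(24)/7352) - v = ((8964 - 19527/965)/19968 + (21 + 24)/7352) - 1*(-32204) = ((8630733/965)*(1/19968) + 45*(1/7352)) + 32204 = (2876911/6423040 + 45/7352) + 32204 = 2680010809/5902773760 + 32204 = 190095606177849/5902773760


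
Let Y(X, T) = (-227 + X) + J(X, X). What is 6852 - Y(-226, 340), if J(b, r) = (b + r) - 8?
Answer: 7765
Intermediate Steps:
J(b, r) = -8 + b + r
Y(X, T) = -235 + 3*X (Y(X, T) = (-227 + X) + (-8 + X + X) = (-227 + X) + (-8 + 2*X) = -235 + 3*X)
6852 - Y(-226, 340) = 6852 - (-235 + 3*(-226)) = 6852 - (-235 - 678) = 6852 - 1*(-913) = 6852 + 913 = 7765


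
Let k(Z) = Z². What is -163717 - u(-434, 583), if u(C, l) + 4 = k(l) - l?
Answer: -503019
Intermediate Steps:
u(C, l) = -4 + l² - l (u(C, l) = -4 + (l² - l) = -4 + l² - l)
-163717 - u(-434, 583) = -163717 - (-4 + 583² - 1*583) = -163717 - (-4 + 339889 - 583) = -163717 - 1*339302 = -163717 - 339302 = -503019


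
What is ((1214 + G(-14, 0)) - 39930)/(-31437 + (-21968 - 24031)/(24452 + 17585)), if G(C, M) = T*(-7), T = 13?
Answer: 1631329859/1321563168 ≈ 1.2344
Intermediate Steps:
G(C, M) = -91 (G(C, M) = 13*(-7) = -91)
((1214 + G(-14, 0)) - 39930)/(-31437 + (-21968 - 24031)/(24452 + 17585)) = ((1214 - 91) - 39930)/(-31437 + (-21968 - 24031)/(24452 + 17585)) = (1123 - 39930)/(-31437 - 45999/42037) = -38807/(-31437 - 45999*1/42037) = -38807/(-31437 - 45999/42037) = -38807/(-1321563168/42037) = -38807*(-42037/1321563168) = 1631329859/1321563168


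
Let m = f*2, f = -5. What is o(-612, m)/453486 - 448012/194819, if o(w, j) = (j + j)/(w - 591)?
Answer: -122205050705758/53141134953951 ≈ -2.2996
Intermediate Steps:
m = -10 (m = -5*2 = -10)
o(w, j) = 2*j/(-591 + w) (o(w, j) = (2*j)/(-591 + w) = 2*j/(-591 + w))
o(-612, m)/453486 - 448012/194819 = (2*(-10)/(-591 - 612))/453486 - 448012/194819 = (2*(-10)/(-1203))*(1/453486) - 448012*1/194819 = (2*(-10)*(-1/1203))*(1/453486) - 448012/194819 = (20/1203)*(1/453486) - 448012/194819 = 10/272771829 - 448012/194819 = -122205050705758/53141134953951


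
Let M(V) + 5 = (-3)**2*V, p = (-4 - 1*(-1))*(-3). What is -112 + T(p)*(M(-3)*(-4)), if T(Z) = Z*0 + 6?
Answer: 656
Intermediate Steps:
p = 9 (p = (-4 + 1)*(-3) = -3*(-3) = 9)
T(Z) = 6 (T(Z) = 0 + 6 = 6)
M(V) = -5 + 9*V (M(V) = -5 + (-3)**2*V = -5 + 9*V)
-112 + T(p)*(M(-3)*(-4)) = -112 + 6*((-5 + 9*(-3))*(-4)) = -112 + 6*((-5 - 27)*(-4)) = -112 + 6*(-32*(-4)) = -112 + 6*128 = -112 + 768 = 656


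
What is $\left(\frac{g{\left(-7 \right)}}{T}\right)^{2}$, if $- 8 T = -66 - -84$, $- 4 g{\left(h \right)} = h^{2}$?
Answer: $\frac{2401}{81} \approx 29.642$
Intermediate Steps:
$g{\left(h \right)} = - \frac{h^{2}}{4}$
$T = - \frac{9}{4}$ ($T = - \frac{-66 - -84}{8} = - \frac{-66 + 84}{8} = \left(- \frac{1}{8}\right) 18 = - \frac{9}{4} \approx -2.25$)
$\left(\frac{g{\left(-7 \right)}}{T}\right)^{2} = \left(\frac{\left(- \frac{1}{4}\right) \left(-7\right)^{2}}{- \frac{9}{4}}\right)^{2} = \left(\left(- \frac{1}{4}\right) 49 \left(- \frac{4}{9}\right)\right)^{2} = \left(\left(- \frac{49}{4}\right) \left(- \frac{4}{9}\right)\right)^{2} = \left(\frac{49}{9}\right)^{2} = \frac{2401}{81}$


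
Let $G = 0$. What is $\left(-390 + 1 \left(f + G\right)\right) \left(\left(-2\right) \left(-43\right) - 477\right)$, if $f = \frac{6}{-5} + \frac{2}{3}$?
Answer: $\frac{2290478}{15} \approx 1.527 \cdot 10^{5}$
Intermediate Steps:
$f = - \frac{8}{15}$ ($f = 6 \left(- \frac{1}{5}\right) + 2 \cdot \frac{1}{3} = - \frac{6}{5} + \frac{2}{3} = - \frac{8}{15} \approx -0.53333$)
$\left(-390 + 1 \left(f + G\right)\right) \left(\left(-2\right) \left(-43\right) - 477\right) = \left(-390 + 1 \left(- \frac{8}{15} + 0\right)\right) \left(\left(-2\right) \left(-43\right) - 477\right) = \left(-390 + 1 \left(- \frac{8}{15}\right)\right) \left(86 - 477\right) = \left(-390 - \frac{8}{15}\right) \left(-391\right) = \left(- \frac{5858}{15}\right) \left(-391\right) = \frac{2290478}{15}$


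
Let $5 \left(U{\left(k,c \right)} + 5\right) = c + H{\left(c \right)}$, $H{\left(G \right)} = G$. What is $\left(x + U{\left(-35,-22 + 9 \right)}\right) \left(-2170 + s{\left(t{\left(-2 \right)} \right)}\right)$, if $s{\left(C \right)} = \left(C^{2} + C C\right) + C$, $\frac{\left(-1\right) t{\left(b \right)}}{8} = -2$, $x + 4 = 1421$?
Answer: $- \frac{11549828}{5} \approx -2.31 \cdot 10^{6}$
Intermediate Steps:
$x = 1417$ ($x = -4 + 1421 = 1417$)
$t{\left(b \right)} = 16$ ($t{\left(b \right)} = \left(-8\right) \left(-2\right) = 16$)
$U{\left(k,c \right)} = -5 + \frac{2 c}{5}$ ($U{\left(k,c \right)} = -5 + \frac{c + c}{5} = -5 + \frac{2 c}{5}$)
$s{\left(C \right)} = C + 2 C^{2}$ ($s{\left(C \right)} = \left(C^{2} + C^{2}\right) + C = 2 C^{2} + C = C + 2 C^{2}$)
$\left(x + U{\left(-35,-22 + 9 \right)}\right) \left(-2170 + s{\left(t{\left(-2 \right)} \right)}\right) = \left(1417 + \left(-5 + \frac{2 \left(-22 + 9\right)}{5}\right)\right) \left(-2170 + 16 \left(1 + 2 \cdot 16\right)\right) = \left(1417 + \left(-5 + \frac{2}{5} \left(-13\right)\right)\right) \left(-2170 + 16 \left(1 + 32\right)\right) = \left(1417 - \frac{51}{5}\right) \left(-2170 + 16 \cdot 33\right) = \left(1417 - \frac{51}{5}\right) \left(-2170 + 528\right) = \frac{7034}{5} \left(-1642\right) = - \frac{11549828}{5}$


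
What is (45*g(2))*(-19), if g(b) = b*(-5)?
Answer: 8550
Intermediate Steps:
g(b) = -5*b
(45*g(2))*(-19) = (45*(-5*2))*(-19) = (45*(-10))*(-19) = -450*(-19) = 8550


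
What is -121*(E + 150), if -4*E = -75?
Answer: -81675/4 ≈ -20419.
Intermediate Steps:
E = 75/4 (E = -¼*(-75) = 75/4 ≈ 18.750)
-121*(E + 150) = -121*(75/4 + 150) = -121*675/4 = -81675/4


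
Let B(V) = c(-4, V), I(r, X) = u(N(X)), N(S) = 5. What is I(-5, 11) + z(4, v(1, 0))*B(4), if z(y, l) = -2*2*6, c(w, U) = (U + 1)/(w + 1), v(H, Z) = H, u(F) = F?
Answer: 45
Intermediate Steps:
I(r, X) = 5
c(w, U) = (1 + U)/(1 + w)
B(V) = -⅓ - V/3 (B(V) = (1 + V)/(1 - 4) = (1 + V)/(-3) = -(1 + V)/3 = -⅓ - V/3)
z(y, l) = -24 (z(y, l) = -4*6 = -24)
I(-5, 11) + z(4, v(1, 0))*B(4) = 5 - 24*(-⅓ - ⅓*4) = 5 - 24*(-⅓ - 4/3) = 5 - 24*(-5/3) = 5 + 40 = 45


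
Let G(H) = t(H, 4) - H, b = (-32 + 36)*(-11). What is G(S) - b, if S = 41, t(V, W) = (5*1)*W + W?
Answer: 27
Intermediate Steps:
t(V, W) = 6*W (t(V, W) = 5*W + W = 6*W)
b = -44 (b = 4*(-11) = -44)
G(H) = 24 - H (G(H) = 6*4 - H = 24 - H)
G(S) - b = (24 - 1*41) - 1*(-44) = (24 - 41) + 44 = -17 + 44 = 27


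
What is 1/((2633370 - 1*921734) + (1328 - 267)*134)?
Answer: 1/1853810 ≈ 5.3943e-7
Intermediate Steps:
1/((2633370 - 1*921734) + (1328 - 267)*134) = 1/((2633370 - 921734) + 1061*134) = 1/(1711636 + 142174) = 1/1853810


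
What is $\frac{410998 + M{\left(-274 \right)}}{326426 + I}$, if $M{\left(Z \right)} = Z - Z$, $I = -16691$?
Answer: $\frac{410998}{309735} \approx 1.3269$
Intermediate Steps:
$M{\left(Z \right)} = 0$
$\frac{410998 + M{\left(-274 \right)}}{326426 + I} = \frac{410998 + 0}{326426 - 16691} = \frac{410998}{309735}$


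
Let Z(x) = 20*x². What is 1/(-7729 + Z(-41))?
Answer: 1/25891 ≈ 3.8623e-5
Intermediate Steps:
1/(-7729 + Z(-41)) = 1/(-7729 + 20*(-41)²) = 1/(-7729 + 20*1681) = 1/(-7729 + 33620) = 1/25891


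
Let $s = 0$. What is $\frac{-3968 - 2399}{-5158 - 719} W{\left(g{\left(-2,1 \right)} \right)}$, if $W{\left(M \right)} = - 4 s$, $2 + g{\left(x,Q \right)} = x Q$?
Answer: $0$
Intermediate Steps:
$g{\left(x,Q \right)} = -2 + Q x$ ($g{\left(x,Q \right)} = -2 + x Q = -2 + Q x$)
$W{\left(M \right)} = 0$ ($W{\left(M \right)} = \left(-4\right) 0 = 0$)
$\frac{-3968 - 2399}{-5158 - 719} W{\left(g{\left(-2,1 \right)} \right)} = \frac{-3968 - 2399}{-5158 - 719} \cdot 0 = - \frac{6367}{-5877} \cdot 0 = \left(-6367\right) \left(- \frac{1}{5877}\right) 0 = \frac{6367}{5877} \cdot 0 = 0$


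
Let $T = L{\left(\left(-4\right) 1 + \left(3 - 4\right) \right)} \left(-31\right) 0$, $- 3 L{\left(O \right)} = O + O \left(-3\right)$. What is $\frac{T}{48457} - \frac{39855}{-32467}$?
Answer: $\frac{39855}{32467} \approx 1.2276$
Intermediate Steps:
$L{\left(O \right)} = \frac{2 O}{3}$ ($L{\left(O \right)} = - \frac{O + O \left(-3\right)}{3} = - \frac{O - 3 O}{3} = - \frac{\left(-2\right) O}{3} = \frac{2 O}{3}$)
$T = 0$ ($T = \frac{2 \left(\left(-4\right) 1 + \left(3 - 4\right)\right)}{3} \left(-31\right) 0 = \frac{2 \left(-4 - 1\right)}{3} \left(-31\right) 0 = \frac{2}{3} \left(-5\right) \left(-31\right) 0 = \left(- \frac{10}{3}\right) \left(-31\right) 0 = \frac{310}{3} \cdot 0 = 0$)
$\frac{T}{48457} - \frac{39855}{-32467} = \frac{0}{48457} - \frac{39855}{-32467} = 0 \cdot \frac{1}{48457} - - \frac{39855}{32467} = 0 + \frac{39855}{32467} = \frac{39855}{32467}$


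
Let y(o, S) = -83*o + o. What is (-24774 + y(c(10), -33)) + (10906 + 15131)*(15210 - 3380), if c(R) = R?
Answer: 307992116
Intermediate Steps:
y(o, S) = -82*o
(-24774 + y(c(10), -33)) + (10906 + 15131)*(15210 - 3380) = (-24774 - 82*10) + (10906 + 15131)*(15210 - 3380) = (-24774 - 820) + 26037*11830 = -25594 + 308017710 = 307992116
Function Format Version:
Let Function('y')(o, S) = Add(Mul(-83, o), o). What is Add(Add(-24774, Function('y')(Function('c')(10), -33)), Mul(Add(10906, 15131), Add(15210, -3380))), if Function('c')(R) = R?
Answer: 307992116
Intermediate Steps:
Function('y')(o, S) = Mul(-82, o)
Add(Add(-24774, Function('y')(Function('c')(10), -33)), Mul(Add(10906, 15131), Add(15210, -3380))) = Add(Add(-24774, Mul(-82, 10)), Mul(Add(10906, 15131), Add(15210, -3380))) = Add(Add(-24774, -820), Mul(26037, 11830)) = Add(-25594, 308017710) = 307992116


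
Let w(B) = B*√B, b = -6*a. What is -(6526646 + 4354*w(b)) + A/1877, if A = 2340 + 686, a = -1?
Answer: -12250511516/1877 - 26124*√6 ≈ -6.5906e+6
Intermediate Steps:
A = 3026
b = 6 (b = -6*(-1) = 6)
w(B) = B^(3/2)
-(6526646 + 4354*w(b)) + A/1877 = -(6526646 + 26124*√6) + 3026/1877 = -(6526646 + 26124*√6) + 3026*(1/1877) = -4354*(1499 + 6*√6) + 3026/1877 = (-6526646 - 26124*√6) + 3026/1877 = -12250511516/1877 - 26124*√6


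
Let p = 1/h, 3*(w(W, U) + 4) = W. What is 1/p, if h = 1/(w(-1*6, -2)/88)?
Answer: -44/3 ≈ -14.667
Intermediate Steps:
w(W, U) = -4 + W/3
h = -44/3 (h = 1/((-4 + (-1*6)/3)/88) = 1/((-4 + (⅓)*(-6))*(1/88)) = 1/((-4 - 2)*(1/88)) = 1/(-6*1/88) = 1/(-3/44) = -44/3 ≈ -14.667)
p = -3/44 (p = 1/(-44/3) = -3/44 ≈ -0.068182)
1/p = 1/(-3/44) = -44/3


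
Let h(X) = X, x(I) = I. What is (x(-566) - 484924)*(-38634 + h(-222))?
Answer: 18864199440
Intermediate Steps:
(x(-566) - 484924)*(-38634 + h(-222)) = (-566 - 484924)*(-38634 - 222) = -485490*(-38856) = 18864199440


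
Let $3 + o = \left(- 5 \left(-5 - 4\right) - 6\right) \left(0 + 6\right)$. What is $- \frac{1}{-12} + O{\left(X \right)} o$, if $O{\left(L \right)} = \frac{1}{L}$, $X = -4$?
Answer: $- \frac{173}{3} \approx -57.667$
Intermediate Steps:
$o = 231$ ($o = -3 + \left(- 5 \left(-5 - 4\right) - 6\right) \left(0 + 6\right) = -3 + \left(\left(-5\right) \left(-9\right) - 6\right) 6 = -3 + \left(45 - 6\right) 6 = -3 + 39 \cdot 6 = -3 + 234 = 231$)
$- \frac{1}{-12} + O{\left(X \right)} o = - \frac{1}{-12} + \frac{1}{-4} \cdot 231 = \left(-1\right) \left(- \frac{1}{12}\right) - \frac{231}{4} = \frac{1}{12} - \frac{231}{4} = - \frac{173}{3}$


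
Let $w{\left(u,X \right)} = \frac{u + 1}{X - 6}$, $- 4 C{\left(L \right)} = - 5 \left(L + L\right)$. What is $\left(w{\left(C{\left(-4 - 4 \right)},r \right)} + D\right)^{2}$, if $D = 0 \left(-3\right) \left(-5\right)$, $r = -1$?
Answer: $\frac{361}{49} \approx 7.3673$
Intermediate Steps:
$C{\left(L \right)} = \frac{5 L}{2}$ ($C{\left(L \right)} = - \frac{\left(-5\right) \left(L + L\right)}{4} = - \frac{\left(-5\right) 2 L}{4} = - \frac{\left(-10\right) L}{4} = \frac{5 L}{2}$)
$w{\left(u,X \right)} = \frac{1 + u}{-6 + X}$
$D = 0$ ($D = 0 \left(-5\right) = 0$)
$\left(w{\left(C{\left(-4 - 4 \right)},r \right)} + D\right)^{2} = \left(\frac{1 + \frac{5 \left(-4 - 4\right)}{2}}{-6 - 1} + 0\right)^{2} = \left(\frac{1 + \frac{5}{2} \left(-8\right)}{-7} + 0\right)^{2} = \left(- \frac{1 - 20}{7} + 0\right)^{2} = \left(\left(- \frac{1}{7}\right) \left(-19\right) + 0\right)^{2} = \left(\frac{19}{7} + 0\right)^{2} = \left(\frac{19}{7}\right)^{2} = \frac{361}{49}$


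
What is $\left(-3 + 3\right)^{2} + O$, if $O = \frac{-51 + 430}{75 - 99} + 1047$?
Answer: $\frac{24749}{24} \approx 1031.2$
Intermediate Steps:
$O = \frac{24749}{24}$ ($O = \frac{379}{-24} + 1047 = 379 \left(- \frac{1}{24}\right) + 1047 = - \frac{379}{24} + 1047 = \frac{24749}{24} \approx 1031.2$)
$\left(-3 + 3\right)^{2} + O = \left(-3 + 3\right)^{2} + \frac{24749}{24} = 0^{2} + \frac{24749}{24} = 0 + \frac{24749}{24} = \frac{24749}{24}$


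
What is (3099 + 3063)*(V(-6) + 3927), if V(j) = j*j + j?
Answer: 24383034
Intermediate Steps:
V(j) = j + j² (V(j) = j² + j = j + j²)
(3099 + 3063)*(V(-6) + 3927) = (3099 + 3063)*(-6*(1 - 6) + 3927) = 6162*(-6*(-5) + 3927) = 6162*(30 + 3927) = 6162*3957 = 24383034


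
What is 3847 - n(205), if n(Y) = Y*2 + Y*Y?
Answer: -38588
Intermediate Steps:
n(Y) = Y² + 2*Y (n(Y) = 2*Y + Y² = Y² + 2*Y)
3847 - n(205) = 3847 - 205*(2 + 205) = 3847 - 205*207 = 3847 - 1*42435 = 3847 - 42435 = -38588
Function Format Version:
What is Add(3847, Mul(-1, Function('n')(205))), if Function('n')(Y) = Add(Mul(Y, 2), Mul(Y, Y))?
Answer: -38588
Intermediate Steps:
Function('n')(Y) = Add(Pow(Y, 2), Mul(2, Y)) (Function('n')(Y) = Add(Mul(2, Y), Pow(Y, 2)) = Add(Pow(Y, 2), Mul(2, Y)))
Add(3847, Mul(-1, Function('n')(205))) = Add(3847, Mul(-1, Mul(205, Add(2, 205)))) = Add(3847, Mul(-1, Mul(205, 207))) = Add(3847, Mul(-1, 42435)) = Add(3847, -42435) = -38588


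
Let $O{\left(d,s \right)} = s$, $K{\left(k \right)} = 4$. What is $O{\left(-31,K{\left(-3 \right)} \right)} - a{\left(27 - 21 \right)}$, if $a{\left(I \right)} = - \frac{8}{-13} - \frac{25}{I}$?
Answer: $\frac{589}{78} \approx 7.5513$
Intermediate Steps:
$a{\left(I \right)} = \frac{8}{13} - \frac{25}{I}$ ($a{\left(I \right)} = \left(-8\right) \left(- \frac{1}{13}\right) - \frac{25}{I} = \frac{8}{13} - \frac{25}{I}$)
$O{\left(-31,K{\left(-3 \right)} \right)} - a{\left(27 - 21 \right)} = 4 - \left(\frac{8}{13} - \frac{25}{27 - 21}\right) = 4 - \left(\frac{8}{13} - \frac{25}{6}\right) = 4 - - \frac{277}{78} = 4 + \frac{277}{78} = \frac{589}{78}$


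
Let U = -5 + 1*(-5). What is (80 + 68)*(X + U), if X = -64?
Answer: -10952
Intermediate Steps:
U = -10 (U = -5 - 5 = -10)
(80 + 68)*(X + U) = (80 + 68)*(-64 - 10) = 148*(-74) = -10952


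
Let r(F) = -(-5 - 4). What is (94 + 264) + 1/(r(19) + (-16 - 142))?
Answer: 53341/149 ≈ 357.99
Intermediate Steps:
r(F) = 9 (r(F) = -1*(-9) = 9)
(94 + 264) + 1/(r(19) + (-16 - 142)) = (94 + 264) + 1/(9 + (-16 - 142)) = 358 + 1/(9 - 158) = 358 + 1/(-149) = 358 - 1/149 = 53341/149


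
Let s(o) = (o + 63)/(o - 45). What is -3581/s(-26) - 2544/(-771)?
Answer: 65373883/9509 ≈ 6874.9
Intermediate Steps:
s(o) = (63 + o)/(-45 + o)
-3581/s(-26) - 2544/(-771) = -3581*(-45 - 26)/(63 - 26) - 2544/(-771) = -3581/(37/(-71)) - 2544*(-1/771) = -3581/((-1/71*37)) + 848/257 = -3581/(-37/71) + 848/257 = -3581*(-71/37) + 848/257 = 254251/37 + 848/257 = 65373883/9509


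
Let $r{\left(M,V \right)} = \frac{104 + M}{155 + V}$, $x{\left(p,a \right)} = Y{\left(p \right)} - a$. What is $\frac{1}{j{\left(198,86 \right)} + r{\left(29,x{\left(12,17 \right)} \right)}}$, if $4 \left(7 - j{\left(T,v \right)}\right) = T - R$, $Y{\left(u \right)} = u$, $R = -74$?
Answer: $- \frac{150}{9017} \approx -0.016635$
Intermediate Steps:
$x{\left(p,a \right)} = p - a$
$r{\left(M,V \right)} = \frac{104 + M}{155 + V}$
$j{\left(T,v \right)} = - \frac{23}{2} - \frac{T}{4}$ ($j{\left(T,v \right)} = 7 - \frac{T - -74}{4} = 7 - \frac{T + 74}{4} = 7 - \frac{74 + T}{4} = 7 - \left(\frac{37}{2} + \frac{T}{4}\right) = - \frac{23}{2} - \frac{T}{4}$)
$\frac{1}{j{\left(198,86 \right)} + r{\left(29,x{\left(12,17 \right)} \right)}} = \frac{1}{\left(- \frac{23}{2} - \frac{99}{2}\right) + \frac{104 + 29}{155 + \left(12 - 17\right)}} = \frac{1}{\left(- \frac{23}{2} - \frac{99}{2}\right) + \frac{1}{155 + \left(12 - 17\right)} 133} = \frac{1}{-61 + \frac{1}{155 - 5} \cdot 133} = \frac{1}{-61 + \frac{1}{150} \cdot 133} = \frac{1}{-61 + \frac{133}{150}} = \frac{1}{- \frac{9017}{150}} = - \frac{150}{9017}$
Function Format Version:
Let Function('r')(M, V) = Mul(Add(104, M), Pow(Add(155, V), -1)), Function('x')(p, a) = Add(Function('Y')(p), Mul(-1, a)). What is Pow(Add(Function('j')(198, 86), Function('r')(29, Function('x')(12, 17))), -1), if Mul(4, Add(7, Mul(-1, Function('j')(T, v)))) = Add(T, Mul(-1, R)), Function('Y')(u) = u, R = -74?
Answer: Rational(-150, 9017) ≈ -0.016635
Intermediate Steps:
Function('x')(p, a) = Add(p, Mul(-1, a))
Function('r')(M, V) = Mul(Pow(Add(155, V), -1), Add(104, M))
Function('j')(T, v) = Add(Rational(-23, 2), Mul(Rational(-1, 4), T)) (Function('j')(T, v) = Add(7, Mul(Rational(-1, 4), Add(T, Mul(-1, -74)))) = Add(7, Mul(Rational(-1, 4), Add(T, 74))) = Add(7, Mul(Rational(-1, 4), Add(74, T))) = Add(7, Add(Rational(-37, 2), Mul(Rational(-1, 4), T))) = Add(Rational(-23, 2), Mul(Rational(-1, 4), T)))
Pow(Add(Function('j')(198, 86), Function('r')(29, Function('x')(12, 17))), -1) = Pow(Add(Add(Rational(-23, 2), Mul(Rational(-1, 4), 198)), Mul(Pow(Add(155, Add(12, Mul(-1, 17))), -1), Add(104, 29))), -1) = Pow(Add(Add(Rational(-23, 2), Rational(-99, 2)), Mul(Pow(Add(155, Add(12, -17)), -1), 133)), -1) = Pow(Add(-61, Mul(Pow(Add(155, -5), -1), 133)), -1) = Pow(Add(-61, Mul(Pow(150, -1), 133)), -1) = Pow(Add(-61, Mul(Rational(1, 150), 133)), -1) = Pow(Add(-61, Rational(133, 150)), -1) = Pow(Rational(-9017, 150), -1) = Rational(-150, 9017)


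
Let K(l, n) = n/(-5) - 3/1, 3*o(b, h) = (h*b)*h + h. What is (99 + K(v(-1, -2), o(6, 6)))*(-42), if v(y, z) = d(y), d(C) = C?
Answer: -17052/5 ≈ -3410.4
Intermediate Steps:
v(y, z) = y
o(b, h) = h/3 + b*h²/3 (o(b, h) = ((h*b)*h + h)/3 = ((b*h)*h + h)/3 = (b*h² + h)/3 = (h + b*h²)/3 = h/3 + b*h²/3)
K(l, n) = -3 - n/5 (K(l, n) = n*(-⅕) - 3*1 = -n/5 - 3 = -3 - n/5)
(99 + K(v(-1, -2), o(6, 6)))*(-42) = (99 + (-3 - 6*(1 + 6*6)/15))*(-42) = (99 + (-3 - 6*(1 + 36)/15))*(-42) = (99 + (-3 - 6*37/15))*(-42) = (99 + (-3 - ⅕*74))*(-42) = (99 + (-3 - 74/5))*(-42) = (99 - 89/5)*(-42) = (406/5)*(-42) = -17052/5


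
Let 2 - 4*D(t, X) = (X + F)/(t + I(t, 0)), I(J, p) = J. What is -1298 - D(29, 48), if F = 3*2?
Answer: -150599/116 ≈ -1298.3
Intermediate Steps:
F = 6
D(t, X) = ½ - (6 + X)/(8*t) (D(t, X) = ½ - (X + 6)/(4*(t + t)) = ½ - (6 + X)/(4*(2*t)) = ½ - (6 + X)*1/(2*t)/4 = ½ - (6 + X)/(8*t))
-1298 - D(29, 48) = -1298 - (-6 - 1*48 + 4*29)/(8*29) = -1298 - (-6 - 48 + 116)/(8*29) = -1298 - 62/(8*29) = -1298 - 1*31/116 = -1298 - 31/116 = -150599/116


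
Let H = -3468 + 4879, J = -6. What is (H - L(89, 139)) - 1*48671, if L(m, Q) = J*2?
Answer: -47248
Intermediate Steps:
L(m, Q) = -12 (L(m, Q) = -6*2 = -12)
H = 1411
(H - L(89, 139)) - 1*48671 = (1411 - 1*(-12)) - 1*48671 = (1411 + 12) - 48671 = 1423 - 48671 = -47248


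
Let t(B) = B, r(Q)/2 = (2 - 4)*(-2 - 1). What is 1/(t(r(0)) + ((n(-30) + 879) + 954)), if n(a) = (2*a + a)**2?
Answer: 1/9945 ≈ 0.00010055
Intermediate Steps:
r(Q) = 12 (r(Q) = 2*((2 - 4)*(-2 - 1)) = 2*(-2*(-3)) = 2*6 = 12)
n(a) = 9*a**2 (n(a) = (3*a)**2 = 9*a**2)
1/(t(r(0)) + ((n(-30) + 879) + 954)) = 1/(12 + ((9*(-30)**2 + 879) + 954)) = 1/(12 + ((9*900 + 879) + 954)) = 1/(12 + ((8100 + 879) + 954)) = 1/(12 + (8979 + 954)) = 1/(12 + 9933) = 1/9945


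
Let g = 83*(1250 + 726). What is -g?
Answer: -164008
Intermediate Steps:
g = 164008 (g = 83*1976 = 164008)
-g = -1*164008 = -164008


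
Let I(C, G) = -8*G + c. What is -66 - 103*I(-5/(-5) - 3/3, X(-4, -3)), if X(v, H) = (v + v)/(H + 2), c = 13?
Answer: 5187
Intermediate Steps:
X(v, H) = 2*v/(2 + H) (X(v, H) = (2*v)/(2 + H) = 2*v/(2 + H))
I(C, G) = 13 - 8*G (I(C, G) = -8*G + 13 = 13 - 8*G)
-66 - 103*I(-5/(-5) - 3/3, X(-4, -3)) = -66 - 103*(13 - 16*(-4)/(2 - 3)) = -66 - 103*(13 - 16*(-4)/(-1)) = -66 - 103*(13 - 16*(-4)*(-1)) = -66 - 103*(13 - 8*8) = -66 - 103*(13 - 64) = -66 - 103*(-51) = -66 + 5253 = 5187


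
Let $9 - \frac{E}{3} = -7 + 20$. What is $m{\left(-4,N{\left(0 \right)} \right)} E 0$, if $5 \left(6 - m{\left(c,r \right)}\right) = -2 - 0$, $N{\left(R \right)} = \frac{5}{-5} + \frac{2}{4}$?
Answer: $0$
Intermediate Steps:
$N{\left(R \right)} = - \frac{1}{2}$ ($N{\left(R \right)} = 5 \left(- \frac{1}{5}\right) + 2 \cdot \frac{1}{4} = -1 + \frac{1}{2} = - \frac{1}{2}$)
$m{\left(c,r \right)} = \frac{32}{5}$ ($m{\left(c,r \right)} = 6 - \frac{-2 - 0}{5} = 6 - \frac{-2 + 0}{5} = 6 - - \frac{2}{5} = 6 + \frac{2}{5} = \frac{32}{5}$)
$E = -12$ ($E = 27 - 3 \left(-7 + 20\right) = 27 - 39 = -12$)
$m{\left(-4,N{\left(0 \right)} \right)} E 0 = \frac{32}{5} \left(-12\right) 0 = \left(- \frac{384}{5}\right) 0 = 0$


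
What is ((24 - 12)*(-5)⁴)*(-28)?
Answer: -210000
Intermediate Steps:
((24 - 12)*(-5)⁴)*(-28) = (12*625)*(-28) = 7500*(-28) = -210000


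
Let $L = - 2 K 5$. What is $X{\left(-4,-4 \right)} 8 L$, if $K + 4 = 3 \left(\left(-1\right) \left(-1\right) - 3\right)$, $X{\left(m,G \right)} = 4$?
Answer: $3200$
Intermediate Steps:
$K = -10$ ($K = -4 + 3 \left(\left(-1\right) \left(-1\right) - 3\right) = -4 + 3 \left(1 - 3\right) = -4 + 3 \left(-2\right) = -4 - 6 = -10$)
$L = 100$ ($L = \left(-2\right) \left(-10\right) 5 = 20 \cdot 5 = 100$)
$X{\left(-4,-4 \right)} 8 L = 4 \cdot 8 \cdot 100 = 32 \cdot 100 = 3200$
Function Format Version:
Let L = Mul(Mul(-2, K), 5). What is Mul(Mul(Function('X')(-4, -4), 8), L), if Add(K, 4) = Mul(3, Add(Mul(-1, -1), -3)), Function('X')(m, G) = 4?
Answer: 3200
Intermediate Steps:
K = -10 (K = Add(-4, Mul(3, Add(Mul(-1, -1), -3))) = Add(-4, Mul(3, Add(1, -3))) = Add(-4, Mul(3, -2)) = Add(-4, -6) = -10)
L = 100 (L = Mul(Mul(-2, -10), 5) = Mul(20, 5) = 100)
Mul(Mul(Function('X')(-4, -4), 8), L) = Mul(Mul(4, 8), 100) = Mul(32, 100) = 3200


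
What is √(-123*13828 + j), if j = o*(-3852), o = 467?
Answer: 4*I*√218733 ≈ 1870.8*I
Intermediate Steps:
j = -1798884 (j = 467*(-3852) = -1798884)
√(-123*13828 + j) = √(-123*13828 - 1798884) = √(-1700844 - 1798884) = √(-3499728) = 4*I*√218733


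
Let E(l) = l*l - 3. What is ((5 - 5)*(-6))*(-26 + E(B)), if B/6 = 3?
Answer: 0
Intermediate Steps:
B = 18 (B = 6*3 = 18)
E(l) = -3 + l**2 (E(l) = l**2 - 3 = -3 + l**2)
((5 - 5)*(-6))*(-26 + E(B)) = ((5 - 5)*(-6))*(-26 + (-3 + 18**2)) = (0*(-6))*(-26 + (-3 + 324)) = 0*(-26 + 321) = 0*295 = 0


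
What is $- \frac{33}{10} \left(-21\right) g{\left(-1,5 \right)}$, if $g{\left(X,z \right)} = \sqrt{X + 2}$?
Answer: $\frac{693}{10} \approx 69.3$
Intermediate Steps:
$g{\left(X,z \right)} = \sqrt{2 + X}$
$- \frac{33}{10} \left(-21\right) g{\left(-1,5 \right)} = - \frac{33}{10} \left(-21\right) \sqrt{2 - 1} = \left(-33\right) \frac{1}{10} \left(-21\right) \sqrt{1} = \left(- \frac{33}{10}\right) \left(-21\right) 1 = \frac{693}{10} \cdot 1 = \frac{693}{10}$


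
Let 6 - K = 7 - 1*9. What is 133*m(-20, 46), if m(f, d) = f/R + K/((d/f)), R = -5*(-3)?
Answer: -44156/69 ≈ -639.94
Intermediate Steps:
R = 15
K = 8 (K = 6 - (7 - 1*9) = 6 - (7 - 9) = 6 - 1*(-2) = 6 + 2 = 8)
m(f, d) = f/15 + 8*f/d (m(f, d) = f/15 + 8/((d/f)) = f*(1/15) + 8*(f/d) = f/15 + 8*f/d)
133*m(-20, 46) = 133*((1/15)*(-20)*(120 + 46)/46) = 133*((1/15)*(-20)*(1/46)*166) = 133*(-332/69) = -44156/69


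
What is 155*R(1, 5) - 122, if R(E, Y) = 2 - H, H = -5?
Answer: 963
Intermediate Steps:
R(E, Y) = 7 (R(E, Y) = 2 - 1*(-5) = 2 + 5 = 7)
155*R(1, 5) - 122 = 155*7 - 122 = 1085 - 122 = 963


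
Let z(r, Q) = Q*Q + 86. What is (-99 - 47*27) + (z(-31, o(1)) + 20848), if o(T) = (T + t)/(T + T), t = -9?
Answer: 19582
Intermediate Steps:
o(T) = (-9 + T)/(2*T) (o(T) = (T - 9)/(T + T) = (-9 + T)/((2*T)) = (-9 + T)*(1/(2*T)) = (-9 + T)/(2*T))
z(r, Q) = 86 + Q**2 (z(r, Q) = Q**2 + 86 = 86 + Q**2)
(-99 - 47*27) + (z(-31, o(1)) + 20848) = (-99 - 47*27) + ((86 + ((1/2)*(-9 + 1)/1)**2) + 20848) = (-99 - 1269) + ((86 + ((1/2)*1*(-8))**2) + 20848) = -1368 + ((86 + (-4)**2) + 20848) = -1368 + ((86 + 16) + 20848) = -1368 + (102 + 20848) = -1368 + 20950 = 19582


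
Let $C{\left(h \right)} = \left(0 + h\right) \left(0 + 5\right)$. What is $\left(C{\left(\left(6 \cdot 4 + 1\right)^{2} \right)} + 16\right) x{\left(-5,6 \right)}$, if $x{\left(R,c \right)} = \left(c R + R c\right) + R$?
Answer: $-204165$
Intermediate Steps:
$x{\left(R,c \right)} = R + 2 R c$ ($x{\left(R,c \right)} = \left(R c + R c\right) + R = 2 R c + R = R + 2 R c$)
$C{\left(h \right)} = 5 h$ ($C{\left(h \right)} = h 5 = 5 h$)
$\left(C{\left(\left(6 \cdot 4 + 1\right)^{2} \right)} + 16\right) x{\left(-5,6 \right)} = \left(5 \left(6 \cdot 4 + 1\right)^{2} + 16\right) \left(- 5 \left(1 + 2 \cdot 6\right)\right) = \left(5 \left(24 + 1\right)^{2} + 16\right) \left(- 5 \left(1 + 12\right)\right) = \left(5 \cdot 25^{2} + 16\right) \left(\left(-5\right) 13\right) = \left(5 \cdot 625 + 16\right) \left(-65\right) = \left(3125 + 16\right) \left(-65\right) = 3141 \left(-65\right) = -204165$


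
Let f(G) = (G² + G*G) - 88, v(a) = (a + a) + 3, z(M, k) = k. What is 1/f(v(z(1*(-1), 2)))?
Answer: ⅒ ≈ 0.10000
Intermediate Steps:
v(a) = 3 + 2*a (v(a) = 2*a + 3 = 3 + 2*a)
f(G) = -88 + 2*G² (f(G) = (G² + G²) - 88 = 2*G² - 88 = -88 + 2*G²)
1/f(v(z(1*(-1), 2))) = 1/(-88 + 2*(3 + 2*2)²) = 1/(-88 + 2*(3 + 4)²) = 1/(-88 + 2*7²) = 1/(-88 + 2*49) = 1/(-88 + 98) = 1/10 = ⅒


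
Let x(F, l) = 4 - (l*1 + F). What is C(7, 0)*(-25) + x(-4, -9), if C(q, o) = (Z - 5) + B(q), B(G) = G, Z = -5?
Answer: 92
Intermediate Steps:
C(q, o) = -10 + q (C(q, o) = (-5 - 5) + q = -10 + q)
x(F, l) = 4 - F - l (x(F, l) = 4 - (l + F) = 4 - (F + l) = 4 + (-F - l) = 4 - F - l)
C(7, 0)*(-25) + x(-4, -9) = (-10 + 7)*(-25) + (4 - 1*(-4) - 1*(-9)) = -3*(-25) + (4 + 4 + 9) = 75 + 17 = 92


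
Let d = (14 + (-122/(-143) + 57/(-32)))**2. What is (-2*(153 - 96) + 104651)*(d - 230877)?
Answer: -505011409241415831/20939776 ≈ -2.4117e+10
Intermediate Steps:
d = 3578073489/20939776 (d = (14 + (-122*(-1/143) + 57*(-1/32)))**2 = (14 + (122/143 - 57/32))**2 = (14 - 4247/4576)**2 = (59817/4576)**2 = 3578073489/20939776 ≈ 170.87)
(-2*(153 - 96) + 104651)*(d - 230877) = (-2*(153 - 96) + 104651)*(3578073489/20939776 - 230877) = (-2*57 + 104651)*(-4830934590063/20939776) = (-114 + 104651)*(-4830934590063/20939776) = 104537*(-4830934590063/20939776) = -505011409241415831/20939776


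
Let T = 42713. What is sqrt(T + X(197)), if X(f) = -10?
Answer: sqrt(42703) ≈ 206.65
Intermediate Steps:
sqrt(T + X(197)) = sqrt(42713 - 10) = sqrt(42703)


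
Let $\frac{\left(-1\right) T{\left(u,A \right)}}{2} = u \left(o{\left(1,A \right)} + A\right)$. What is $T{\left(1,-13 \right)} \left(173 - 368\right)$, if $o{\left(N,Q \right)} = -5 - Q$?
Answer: $-1950$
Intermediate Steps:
$T{\left(u,A \right)} = 10 u$ ($T{\left(u,A \right)} = - 2 u \left(\left(-5 - A\right) + A\right) = - 2 u \left(-5\right) = - 2 \left(- 5 u\right) = 10 u$)
$T{\left(1,-13 \right)} \left(173 - 368\right) = 10 \cdot 1 \left(173 - 368\right) = 10 \left(-195\right) = -1950$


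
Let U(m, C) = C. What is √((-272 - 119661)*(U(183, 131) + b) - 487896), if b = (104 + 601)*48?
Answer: I*√4074731839 ≈ 63834.0*I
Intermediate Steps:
b = 33840 (b = 705*48 = 33840)
√((-272 - 119661)*(U(183, 131) + b) - 487896) = √((-272 - 119661)*(131 + 33840) - 487896) = √(-119933*33971 - 487896) = √(-4074243943 - 487896) = √(-4074731839) = I*√4074731839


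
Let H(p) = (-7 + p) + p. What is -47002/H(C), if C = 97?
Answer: -47002/187 ≈ -251.35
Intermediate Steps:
H(p) = -7 + 2*p
-47002/H(C) = -47002/(-7 + 2*97) = -47002/(-7 + 194) = -47002/187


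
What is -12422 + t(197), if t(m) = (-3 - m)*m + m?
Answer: -51625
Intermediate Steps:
t(m) = m + m*(-3 - m) (t(m) = m*(-3 - m) + m = m + m*(-3 - m))
-12422 + t(197) = -12422 - 1*197*(2 + 197) = -12422 - 1*197*199 = -12422 - 39203 = -51625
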